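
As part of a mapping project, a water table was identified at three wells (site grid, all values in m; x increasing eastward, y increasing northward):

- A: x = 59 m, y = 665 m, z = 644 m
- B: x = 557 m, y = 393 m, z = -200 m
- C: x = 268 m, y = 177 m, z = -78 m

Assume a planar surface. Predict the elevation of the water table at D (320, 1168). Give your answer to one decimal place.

Two edge vectors: A→B = (498, -272, -844), A→C = (209, -488, -722).
Normal n = (A→B) × (A→C) = (-215488, 183160, -186176).
So ∂z/∂x = −n_x/n_z = −1.157442 and ∂z/∂y = −n_y/n_z = 0.983800.
Intercept c from A: 644 + 68.29 − 654.23 = 58.06.
At (320, 1168): z = −370.4 + 1149.1 + 58.06 = 836.8 m.

836.8 m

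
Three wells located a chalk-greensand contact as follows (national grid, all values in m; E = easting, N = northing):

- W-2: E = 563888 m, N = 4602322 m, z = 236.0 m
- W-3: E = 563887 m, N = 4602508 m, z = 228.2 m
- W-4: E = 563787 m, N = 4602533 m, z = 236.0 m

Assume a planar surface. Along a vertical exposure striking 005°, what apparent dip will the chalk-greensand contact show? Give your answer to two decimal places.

2.86°

Let the plane be z = a·E + b·N + c.
W-3−W-2: −1a + 186b = −7.8;  W-4−W-2: −101a + 211b = 0.
Solving gives a = −0.08860, b = −0.04241.
Unit vector along 005° is (sin 5°, cos 5°) = (0.0872, 0.9962).
Slope in that direction = a·(0.0872) + b·(0.9962) = −0.04997.
Apparent dip = arctan|0.04997| = 2.86° (true dip is 5.6°, so apparent ≤ true as expected).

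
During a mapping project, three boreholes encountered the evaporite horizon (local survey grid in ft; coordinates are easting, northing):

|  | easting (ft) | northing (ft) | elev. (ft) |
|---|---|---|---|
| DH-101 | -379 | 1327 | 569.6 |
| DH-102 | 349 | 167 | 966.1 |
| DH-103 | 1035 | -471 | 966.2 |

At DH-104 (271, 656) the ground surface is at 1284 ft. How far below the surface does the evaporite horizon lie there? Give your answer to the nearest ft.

660 ft

Two edge vectors: DH-101→DH-102 = (728, -1160, 396.5), DH-101→DH-103 = (1414, -1798, 396.6).
Normal n = (DH-101→DH-102) × (DH-101→DH-103) = (252851, 271926.2, 331296).
So ∂z/∂easting = −n_x/n_z = −0.76322 and ∂z/∂northing = −n_y/n_z = −0.82080.
Intercept c from DH-101: 569.6 − 289.26 + 1089.20 = 1369.54.
At (271, 656): z_contact = −206.8 − 538.4 + 1369.54 = 624.3 ft.
Depth below ground = 1284 − 624.3 = 660 ft.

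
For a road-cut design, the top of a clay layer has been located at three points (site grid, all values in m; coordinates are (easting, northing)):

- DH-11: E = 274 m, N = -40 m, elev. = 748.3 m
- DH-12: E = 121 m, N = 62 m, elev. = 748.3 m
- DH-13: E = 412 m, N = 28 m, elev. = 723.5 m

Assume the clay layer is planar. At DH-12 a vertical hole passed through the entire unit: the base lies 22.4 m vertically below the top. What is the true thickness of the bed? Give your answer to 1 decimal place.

Two edge vectors: DH-11→DH-12 = (-153, 102, 0), DH-11→DH-13 = (138, 68, -24.8).
Normal n = (DH-11→DH-12) × (DH-11→DH-13) = (-2529.6, -3794.4, -24480).
So ∂z/∂E = −n_x/n_z = −0.10333 and ∂z/∂N = −n_y/n_z = −0.15500.
|∇z| = √(a²+b²) = 0.18629, so dip δ = arctan(0.18629) = 10.55°.
True thickness = vertical thickness × cos δ = 22.4 × cos 10.55° = 22.0 m.

22.0 m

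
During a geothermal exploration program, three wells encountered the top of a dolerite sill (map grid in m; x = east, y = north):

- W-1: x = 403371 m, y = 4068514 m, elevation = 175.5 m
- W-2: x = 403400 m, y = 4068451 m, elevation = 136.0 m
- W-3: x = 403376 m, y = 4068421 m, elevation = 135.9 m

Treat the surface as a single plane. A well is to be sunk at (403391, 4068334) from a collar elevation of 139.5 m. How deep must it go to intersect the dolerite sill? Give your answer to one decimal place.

45.8 m

Two edge vectors: W-1→W-2 = (29, -63, -39.5), W-1→W-3 = (5, -93, -39.6).
Normal n = (W-1→W-2) × (W-1→W-3) = (-1178.7, 950.9, -2382).
So ∂z/∂x = −n_x/n_z = −0.494836272 and ∂z/∂y = −n_y/n_z = 0.399202351.
Intercept c from W-1: 175.5 + 199602.60 − 1624160.35 = −1424382.25.
At (403391, 4068334): z_contact = −199612.50 + 1624088.50 − 1424382.25 = 93.75 m.
Depth below ground = 139.5 − 93.75 = 45.8 m.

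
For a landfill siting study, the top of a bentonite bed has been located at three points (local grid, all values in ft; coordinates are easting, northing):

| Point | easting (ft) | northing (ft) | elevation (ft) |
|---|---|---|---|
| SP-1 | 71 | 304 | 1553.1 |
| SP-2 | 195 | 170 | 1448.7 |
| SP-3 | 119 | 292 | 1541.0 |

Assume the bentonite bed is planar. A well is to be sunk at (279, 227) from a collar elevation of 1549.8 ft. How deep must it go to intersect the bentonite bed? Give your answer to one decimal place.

66.9 ft

Two edge vectors: SP-1→SP-2 = (124, -134, -104.4), SP-1→SP-3 = (48, -12, -12.1).
Normal n = (SP-1→SP-2) × (SP-1→SP-3) = (368.6, -3510.8, 4944).
So ∂z/∂easting = −n_x/n_z = −0.07456 and ∂z/∂northing = −n_y/n_z = 0.71011.
Intercept c from SP-1: 1553.1 + 5.29 − 215.87 = 1342.52.
At (279, 227): z_contact = −20.80 + 161.20 + 1342.52 = 1482.91 ft.
Depth below ground = 1549.8 − 1482.91 = 66.9 ft.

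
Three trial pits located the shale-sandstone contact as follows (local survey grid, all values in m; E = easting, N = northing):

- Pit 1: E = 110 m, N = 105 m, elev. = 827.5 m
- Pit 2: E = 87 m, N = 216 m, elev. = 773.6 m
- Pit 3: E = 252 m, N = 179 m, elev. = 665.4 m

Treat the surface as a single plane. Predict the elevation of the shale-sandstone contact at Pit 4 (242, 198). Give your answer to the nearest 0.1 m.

661.0 m

Two edge vectors: Pit 1→Pit 2 = (-23, 111, -53.9), Pit 1→Pit 3 = (142, 74, -162.1).
Normal n = (Pit 1→Pit 2) × (Pit 1→Pit 3) = (-14004.5, -11382.1, -17464).
So ∂z/∂E = −n_x/n_z = −0.80191 and ∂z/∂N = −n_y/n_z = −0.65175.
Intercept c from Pit 1: 827.5 + 88.21 + 68.43 = 984.14.
At (242, 198): z = −194.1 − 129.0 + 984.14 = 661.0 m.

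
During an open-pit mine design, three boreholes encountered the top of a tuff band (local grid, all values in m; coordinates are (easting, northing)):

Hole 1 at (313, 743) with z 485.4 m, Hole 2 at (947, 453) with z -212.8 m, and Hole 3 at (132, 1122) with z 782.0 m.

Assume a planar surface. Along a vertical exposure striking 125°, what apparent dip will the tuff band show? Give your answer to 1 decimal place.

44.1°

Let the plane be z = a·E + b·N + c.
Hole 2−Hole 1: 634a − 290b = −698.2;  Hole 3−Hole 1: −181a + 379b = 296.6.
Solving gives a = −0.95105, b = 0.32839.
Unit vector along 125° is (sin 125°, cos 125°) = (0.8192, -0.5736).
Slope in that direction = a·(0.8192) + b·(-0.5736) = −0.96741.
Apparent dip = arctan|0.96741| = 44.1° (true dip is 45.2°, so apparent ≤ true as expected).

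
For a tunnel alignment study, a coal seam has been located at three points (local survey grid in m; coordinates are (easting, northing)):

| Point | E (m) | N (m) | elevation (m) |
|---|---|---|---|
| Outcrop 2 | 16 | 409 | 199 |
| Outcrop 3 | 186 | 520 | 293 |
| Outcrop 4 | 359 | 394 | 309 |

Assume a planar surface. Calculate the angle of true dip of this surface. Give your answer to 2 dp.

Two edge vectors: Outcrop 2→Outcrop 3 = (170, 111, 94), Outcrop 2→Outcrop 4 = (343, -15, 110).
Normal n = (Outcrop 2→Outcrop 3) × (Outcrop 2→Outcrop 4) = (13620, 13542, -40623).
So ∂z/∂E = −n_x/n_z = 0.33528 and ∂z/∂N = −n_y/n_z = 0.33336.
Gradient magnitude |∇z| = √(a² + b²) = √(0.11241 + 0.11113) = 0.47280.
True dip = arctan(0.47280) = 25.30°, dipping toward SW (azimuth ≈ 225°).

25.30°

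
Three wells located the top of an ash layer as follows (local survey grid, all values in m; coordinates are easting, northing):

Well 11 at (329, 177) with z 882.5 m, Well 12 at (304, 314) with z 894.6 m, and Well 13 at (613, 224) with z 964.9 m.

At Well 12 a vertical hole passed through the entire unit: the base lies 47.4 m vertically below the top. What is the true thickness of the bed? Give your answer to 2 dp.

45.39 m

Two edge vectors: Well 11→Well 12 = (-25, 137, 12.1), Well 11→Well 13 = (284, 47, 82.4).
Normal n = (Well 11→Well 12) × (Well 11→Well 13) = (10720.1, 5496.4, -40083).
So ∂z/∂easting = −n_x/n_z = 0.26745 and ∂z/∂northing = −n_y/n_z = 0.13713.
|∇z| = √(a²+b²) = 0.30055, so dip δ = arctan(0.30055) = 16.73°.
True thickness = vertical thickness × cos δ = 47.4 × cos 16.73° = 45.39 m.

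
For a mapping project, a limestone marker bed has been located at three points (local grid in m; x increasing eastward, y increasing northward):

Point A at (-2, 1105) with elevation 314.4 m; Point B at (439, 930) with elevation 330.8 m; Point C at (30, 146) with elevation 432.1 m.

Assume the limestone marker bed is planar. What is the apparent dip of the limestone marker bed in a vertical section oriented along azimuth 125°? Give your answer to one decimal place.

3.5°

Let the plane be z = a·x + b·y + c.
Point B−Point A: 441a − 175b = 16.4;  Point C−Point A: 32a − 959b = 117.7.
Solving gives a = −0.01167, b = −0.12312.
Unit vector along 125° is (sin 125°, cos 125°) = (0.8192, -0.5736).
Slope in that direction = a·(0.8192) + b·(-0.5736) = 0.06106.
Apparent dip = arctan|0.06106| = 3.5° (true dip is 7.1°, so apparent ≤ true as expected).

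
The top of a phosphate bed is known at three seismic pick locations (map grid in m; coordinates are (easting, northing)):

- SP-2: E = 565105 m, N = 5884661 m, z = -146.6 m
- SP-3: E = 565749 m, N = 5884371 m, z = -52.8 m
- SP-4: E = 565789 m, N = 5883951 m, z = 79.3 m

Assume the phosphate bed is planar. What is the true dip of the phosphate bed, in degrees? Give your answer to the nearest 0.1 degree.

Let the plane be z = a·E + b·N + c.
SP-3−SP-2: 644a − 290b = 93.8;  SP-4−SP-2: 684a − 710b = 225.9.
Solving gives a = 0.00420, b = −0.31412.
Gradient magnitude |∇z| = √(a² + b²) = √(0.00002 + 0.09867) = 0.31415.
True dip = arctan(0.31415) = 17.4°, dipping toward N (azimuth ≈ 359°).

17.4°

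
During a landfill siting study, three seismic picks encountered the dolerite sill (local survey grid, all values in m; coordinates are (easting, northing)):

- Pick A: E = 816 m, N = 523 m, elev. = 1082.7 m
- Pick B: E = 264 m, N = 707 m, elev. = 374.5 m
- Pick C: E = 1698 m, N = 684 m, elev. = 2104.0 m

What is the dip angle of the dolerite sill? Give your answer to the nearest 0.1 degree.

50.8°

Two edge vectors: Pick A→Pick B = (-552, 184, -708.2), Pick A→Pick C = (882, 161, 1021.3).
Normal n = (Pick A→Pick B) × (Pick A→Pick C) = (301939.4, -60874.8, -251160).
So ∂z/∂E = −n_x/n_z = 1.20218 and ∂z/∂N = −n_y/n_z = −0.24237.
Gradient magnitude |∇z| = √(a² + b²) = √(1.44524 + 0.05875) = 1.22637.
True dip = arctan(1.22637) = 50.8°, dipping toward WNW (azimuth ≈ 281°).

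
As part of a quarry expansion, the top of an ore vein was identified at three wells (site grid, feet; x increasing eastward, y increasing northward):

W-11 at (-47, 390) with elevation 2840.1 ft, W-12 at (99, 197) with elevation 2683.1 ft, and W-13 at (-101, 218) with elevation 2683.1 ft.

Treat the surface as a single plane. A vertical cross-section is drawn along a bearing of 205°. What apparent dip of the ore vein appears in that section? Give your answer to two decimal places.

Let the plane be z = a·x + b·y + c.
W-12−W-11: 146a − 193b = −157;  W-13−W-11: −54a − 172b = −157.
Solving gives a = 0.09278, b = 0.88366.
Unit vector along 205° is (sin 205°, cos 205°) = (-0.4226, -0.9063).
Slope in that direction = a·(-0.4226) + b·(-0.9063) = −0.84008.
Apparent dip = arctan|0.84008| = 40.03° (true dip is 41.6°, so apparent ≤ true as expected).

40.03°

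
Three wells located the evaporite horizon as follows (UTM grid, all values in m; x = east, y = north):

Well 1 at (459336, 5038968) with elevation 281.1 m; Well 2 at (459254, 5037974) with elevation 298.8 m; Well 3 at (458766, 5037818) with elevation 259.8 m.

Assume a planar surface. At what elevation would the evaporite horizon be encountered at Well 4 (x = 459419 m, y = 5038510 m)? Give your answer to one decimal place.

299.9 m

Let the plane be z = a·x + b·y + c.
Well 2−Well 1: −82a − 994b = 17.7;  Well 3−Well 1: −570a − 1150b = −21.3.
Solving gives a = 0.087929195, b = −0.025060557.
Then c = 281.1 − a·459336 − b·5038968 = 86171.40.
At (459419, 5038510): z = 40396.3 − 126267.9 + 86171.40 = 299.9 m.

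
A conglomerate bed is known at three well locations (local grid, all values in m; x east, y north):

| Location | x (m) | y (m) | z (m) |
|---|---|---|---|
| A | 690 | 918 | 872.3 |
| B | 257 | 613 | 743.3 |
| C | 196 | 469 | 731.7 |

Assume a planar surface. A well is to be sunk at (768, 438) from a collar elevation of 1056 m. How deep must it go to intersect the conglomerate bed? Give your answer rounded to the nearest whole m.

126 m

Two edge vectors: A→B = (-433, -305, -129), A→C = (-494, -449, -140.6).
Normal n = (A→B) × (A→C) = (-15038, 2846.2, 43747).
So ∂z/∂x = −n_x/n_z = 0.34375 and ∂z/∂y = −n_y/n_z = −0.06506.
Intercept c from A: 872.3 − 237.19 + 59.73 = 694.84.
At (768, 438): z_contact = 264.0 − 28.5 + 694.84 = 930.3 m.
Depth below ground = 1056 − 930.3 = 126 m.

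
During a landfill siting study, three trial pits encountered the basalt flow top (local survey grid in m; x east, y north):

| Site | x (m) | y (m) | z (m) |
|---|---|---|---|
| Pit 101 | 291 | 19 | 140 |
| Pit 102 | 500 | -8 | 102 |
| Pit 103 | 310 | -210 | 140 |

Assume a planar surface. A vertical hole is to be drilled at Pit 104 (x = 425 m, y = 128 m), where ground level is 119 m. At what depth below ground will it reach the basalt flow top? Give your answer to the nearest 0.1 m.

5.3 m

Two edge vectors: Pit 101→Pit 102 = (209, -27, -38), Pit 101→Pit 103 = (19, -229, 0).
Normal n = (Pit 101→Pit 102) × (Pit 101→Pit 103) = (-8702, -722, -47348).
So ∂z/∂x = −n_x/n_z = −0.18379 and ∂z/∂y = −n_y/n_z = −0.01525.
Intercept c from Pit 101: 140 + 53.48 + 0.29 = 193.77.
At (425, 128): z_contact = −78.11 − 1.95 + 193.77 = 113.71 m.
Depth below ground = 119 − 113.71 = 5.3 m.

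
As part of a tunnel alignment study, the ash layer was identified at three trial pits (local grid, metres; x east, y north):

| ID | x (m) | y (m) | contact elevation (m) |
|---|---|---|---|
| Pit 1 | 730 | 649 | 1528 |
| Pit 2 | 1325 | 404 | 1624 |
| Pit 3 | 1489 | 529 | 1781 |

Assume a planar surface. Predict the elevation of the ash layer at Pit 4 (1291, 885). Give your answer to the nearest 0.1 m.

Let the plane be z = a·x + b·y + c.
Pit 2−Pit 1: 595a − 245b = 96;  Pit 3−Pit 1: 759a − 120b = 253.
Solving gives a = 0.440531, b = 0.678024.
Then c = 1528 − a·730 − b·649 = 766.38.
At (1291, 885): z = 568.7 + 600.1 + 766.38 = 1935.2 m.

1935.2 m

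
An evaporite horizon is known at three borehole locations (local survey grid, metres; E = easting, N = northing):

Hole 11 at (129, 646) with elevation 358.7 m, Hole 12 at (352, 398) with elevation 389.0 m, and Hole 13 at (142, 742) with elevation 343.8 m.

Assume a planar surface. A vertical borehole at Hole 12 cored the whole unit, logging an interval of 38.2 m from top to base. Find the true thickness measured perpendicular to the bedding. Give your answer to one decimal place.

37.8 m

Let the plane be z = a·E + b·N + c.
Hole 12−Hole 11: 223a − 248b = 30.3;  Hole 13−Hole 11: 13a + 96b = −14.9.
Solving gives a = −0.03193, b = −0.15089.
|∇z| = √(a²+b²) = 0.15423, so dip δ = arctan(0.15423) = 8.77°.
True thickness = vertical thickness × cos δ = 38.2 × cos 8.77° = 37.8 m.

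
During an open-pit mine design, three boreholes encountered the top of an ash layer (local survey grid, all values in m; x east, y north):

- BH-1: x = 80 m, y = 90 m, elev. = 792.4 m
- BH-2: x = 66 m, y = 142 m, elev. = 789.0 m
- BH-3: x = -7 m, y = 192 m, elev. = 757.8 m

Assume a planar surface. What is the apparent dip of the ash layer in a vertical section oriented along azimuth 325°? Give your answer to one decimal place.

12.4°

Let the plane be z = a·x + b·y + c.
BH-2−BH-1: −14a + 52b = −3.4;  BH-3−BH-1: −87a + 102b = −34.6.
Solving gives a = 0.46912, b = 0.06092.
Unit vector along 325° is (sin 325°, cos 325°) = (-0.5736, 0.8192).
Slope in that direction = a·(-0.5736) + b·(0.8192) = −0.21918.
Apparent dip = arctan|0.21918| = 12.4° (true dip is 25.3°, so apparent ≤ true as expected).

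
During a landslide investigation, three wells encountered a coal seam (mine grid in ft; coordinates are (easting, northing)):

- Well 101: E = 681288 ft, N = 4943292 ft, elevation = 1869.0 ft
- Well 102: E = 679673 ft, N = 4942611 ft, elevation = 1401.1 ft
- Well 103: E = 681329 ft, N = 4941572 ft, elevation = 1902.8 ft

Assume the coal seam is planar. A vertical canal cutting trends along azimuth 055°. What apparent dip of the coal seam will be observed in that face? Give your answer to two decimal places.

13.19°

Two edge vectors: Well 101→Well 102 = (-1615, -681, -467.9), Well 101→Well 103 = (41, -1720, 33.8).
Normal n = (Well 101→Well 102) × (Well 101→Well 103) = (-827805.8, 35403.1, 2805721).
So ∂z/∂E = −n_x/n_z = 0.29504 and ∂z/∂N = −n_y/n_z = −0.01262.
Unit vector along 055° is (sin 55°, cos 55°) = (0.8192, 0.5736).
Slope in that direction = a·(0.8192) + b·(0.5736) = 0.23445.
Apparent dip = arctan|0.23445| = 13.19° (true dip is 16.5°, so apparent ≤ true as expected).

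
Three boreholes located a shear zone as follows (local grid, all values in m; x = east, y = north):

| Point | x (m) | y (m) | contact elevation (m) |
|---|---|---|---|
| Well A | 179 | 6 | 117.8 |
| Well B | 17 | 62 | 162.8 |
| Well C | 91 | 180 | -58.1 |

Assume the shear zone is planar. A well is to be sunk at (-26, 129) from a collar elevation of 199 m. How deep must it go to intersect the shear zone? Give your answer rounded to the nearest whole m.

97 m

Let the plane be z = a·x + b·y + c.
Well B−Well A: −162a + 56b = 45;  Well C−Well A: −88a + 174b = −175.9.
Solving gives a = −0.76012, b = −1.39535.
Then c = 117.8 − a·179 − b·6 = 262.23.
At (-26, 129): z_contact = 19.8 − 180.0 + 262.23 = 102.0 m.
Depth below ground = 199 − 102.0 = 97 m.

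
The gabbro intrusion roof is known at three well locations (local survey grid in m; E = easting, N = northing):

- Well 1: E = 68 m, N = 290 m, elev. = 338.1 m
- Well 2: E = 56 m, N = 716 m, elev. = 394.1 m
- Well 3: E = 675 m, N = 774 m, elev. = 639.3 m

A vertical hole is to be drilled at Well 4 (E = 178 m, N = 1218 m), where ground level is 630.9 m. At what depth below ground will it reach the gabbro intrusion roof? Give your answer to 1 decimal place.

118.7 m

Let the plane be z = a·E + b·N + c.
Well 2−Well 1: −12a + 426b = 56;  Well 3−Well 1: 607a + 484b = 301.2.
Solving gives a = 0.382795, b = 0.142238.
Then c = 338.1 − a·68 − b·290 = 270.82.
At (178, 1218): z_contact = 68.14 + 173.25 + 270.82 = 512.20 m.
Depth below ground = 630.9 − 512.20 = 118.7 m.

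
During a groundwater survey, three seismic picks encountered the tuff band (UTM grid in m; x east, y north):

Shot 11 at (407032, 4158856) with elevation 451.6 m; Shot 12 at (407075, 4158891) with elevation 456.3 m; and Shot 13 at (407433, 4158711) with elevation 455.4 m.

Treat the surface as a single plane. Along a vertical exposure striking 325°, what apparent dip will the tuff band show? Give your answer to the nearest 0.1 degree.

2.7°

Two edge vectors: Shot 11→Shot 12 = (43, 35, 4.7), Shot 11→Shot 13 = (401, -145, 3.8).
Normal n = (Shot 11→Shot 12) × (Shot 11→Shot 13) = (814.5, 1721.3, -20270).
So ∂z/∂x = −n_x/n_z = 0.04018 and ∂z/∂y = −n_y/n_z = 0.08492.
Unit vector along 325° is (sin 325°, cos 325°) = (-0.5736, 0.8192).
Slope in that direction = a·(-0.5736) + b·(0.8192) = 0.04651.
Apparent dip = arctan|0.04651| = 2.7° (true dip is 5.4°, so apparent ≤ true as expected).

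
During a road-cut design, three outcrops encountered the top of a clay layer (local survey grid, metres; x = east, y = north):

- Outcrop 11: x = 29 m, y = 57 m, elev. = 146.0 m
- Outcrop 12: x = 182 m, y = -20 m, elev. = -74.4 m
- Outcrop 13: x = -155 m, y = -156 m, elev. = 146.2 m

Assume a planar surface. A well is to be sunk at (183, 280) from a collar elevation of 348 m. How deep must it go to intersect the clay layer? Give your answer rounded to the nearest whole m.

Two edge vectors: Outcrop 11→Outcrop 12 = (153, -77, -220.4), Outcrop 11→Outcrop 13 = (-184, -213, 0.2).
Normal n = (Outcrop 11→Outcrop 12) × (Outcrop 11→Outcrop 13) = (-46960.6, 40523, -46757).
So ∂z/∂x = −n_x/n_z = −1.00435 and ∂z/∂y = −n_y/n_z = 0.86667.
Intercept c from Outcrop 11: 146 + 29.13 − 49.40 = 125.73.
At (183, 280): z_contact = −183.8 + 242.7 + 125.73 = 184.6 m.
Depth below ground = 348 − 184.6 = 163 m.

163 m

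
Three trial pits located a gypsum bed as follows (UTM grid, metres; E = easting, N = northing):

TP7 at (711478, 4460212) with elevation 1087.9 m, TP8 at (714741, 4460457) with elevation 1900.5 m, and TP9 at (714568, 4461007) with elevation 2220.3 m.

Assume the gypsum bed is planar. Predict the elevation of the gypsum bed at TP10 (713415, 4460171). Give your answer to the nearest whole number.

Let the plane be z = a·E + b·N + c.
TP8−TP7: 3263a + 245b = 812.6;  TP9−TP7: 3090a + 795b = 1132.4.
Solving gives a = 0.20063798, b = 0.64456431.
Then c = 1087.9 − a·711478 − b·4460212 = −3016555.09.
At (713415, 4460171): z = 143138.1 + 2874867.0 − 3016555.09 = 1450.1 m.

1450 m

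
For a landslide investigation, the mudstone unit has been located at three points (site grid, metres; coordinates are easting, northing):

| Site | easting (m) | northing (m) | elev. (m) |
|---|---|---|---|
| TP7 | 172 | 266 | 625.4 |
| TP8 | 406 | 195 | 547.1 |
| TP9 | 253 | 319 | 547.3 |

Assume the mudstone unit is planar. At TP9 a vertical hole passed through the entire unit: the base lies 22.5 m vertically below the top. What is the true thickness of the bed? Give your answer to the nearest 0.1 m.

17.2 m

Let the plane be z = a·easting + b·northing + c.
TP8−TP7: 234a − 71b = −78.3;  TP9−TP7: 81a + 53b = −78.1.
Solving gives a = −0.53407, b = −0.65736.
|∇z| = √(a²+b²) = 0.84697, so dip δ = arctan(0.84697) = 40.26°.
True thickness = vertical thickness × cos δ = 22.5 × cos 40.26° = 17.2 m.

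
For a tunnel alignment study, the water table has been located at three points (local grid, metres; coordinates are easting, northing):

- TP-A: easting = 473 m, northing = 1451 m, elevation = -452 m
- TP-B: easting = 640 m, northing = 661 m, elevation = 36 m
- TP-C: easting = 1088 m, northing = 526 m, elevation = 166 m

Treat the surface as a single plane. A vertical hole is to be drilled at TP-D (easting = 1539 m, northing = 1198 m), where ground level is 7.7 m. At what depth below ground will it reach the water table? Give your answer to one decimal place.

Let the plane be z = a·easting + b·northing + c.
TP-B−TP-A: 167a − 790b = 488;  TP-C−TP-A: 615a − 925b = 618.
Solving gives a = 0.111113, b = −0.594233.
Then c = -452 − a·473 − b·1451 = 357.68.
At (1539, 1198): z_contact = 171.00 − 711.89 + 357.68 = -183.21 m.
Depth below ground = 7.7 − (-183.21) = 190.9 m.

190.9 m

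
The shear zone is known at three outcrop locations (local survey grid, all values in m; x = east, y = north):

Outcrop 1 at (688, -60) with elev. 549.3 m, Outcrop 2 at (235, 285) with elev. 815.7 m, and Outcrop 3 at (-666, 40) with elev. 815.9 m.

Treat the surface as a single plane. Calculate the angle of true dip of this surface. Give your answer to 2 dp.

Two edge vectors: Outcrop 1→Outcrop 2 = (-453, 345, 266.4), Outcrop 1→Outcrop 3 = (-1354, 100, 266.6).
Normal n = (Outcrop 1→Outcrop 2) × (Outcrop 1→Outcrop 3) = (65337, -239935.8, 421830).
So ∂z/∂x = −n_x/n_z = −0.15489 and ∂z/∂y = −n_y/n_z = 0.56880.
Gradient magnitude |∇z| = √(a² + b²) = √(0.02399 + 0.32353) = 0.58951.
True dip = arctan(0.58951) = 30.52°, dipping toward SSE (azimuth ≈ 165°).

30.52°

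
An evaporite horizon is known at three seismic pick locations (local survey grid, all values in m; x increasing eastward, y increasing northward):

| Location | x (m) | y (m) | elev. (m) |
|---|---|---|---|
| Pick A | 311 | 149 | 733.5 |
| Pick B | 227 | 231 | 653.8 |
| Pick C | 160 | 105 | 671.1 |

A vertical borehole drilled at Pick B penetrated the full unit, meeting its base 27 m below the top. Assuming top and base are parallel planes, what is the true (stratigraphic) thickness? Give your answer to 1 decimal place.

22.3 m

Let the plane be z = a·x + b·y + c.
Pick B−Pick A: −84a + 82b = −79.7;  Pick C−Pick A: −151a − 44b = −62.4.
Solving gives a = 0.53636, b = −0.42251.
|∇z| = √(a²+b²) = 0.68279, so dip δ = arctan(0.68279) = 34.32°.
True thickness = vertical thickness × cos δ = 27 × cos 34.32° = 22.3 m.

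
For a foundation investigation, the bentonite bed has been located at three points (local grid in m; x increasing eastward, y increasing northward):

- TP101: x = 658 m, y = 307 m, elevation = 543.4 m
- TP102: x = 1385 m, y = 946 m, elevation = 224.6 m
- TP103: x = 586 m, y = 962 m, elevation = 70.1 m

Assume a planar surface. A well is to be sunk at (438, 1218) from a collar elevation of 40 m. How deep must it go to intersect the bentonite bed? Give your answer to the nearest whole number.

Two edge vectors: TP101→TP102 = (727, 639, -318.8), TP101→TP103 = (-72, 655, -473.3).
Normal n = (TP101→TP102) × (TP101→TP103) = (-93624.7, 367042.7, 522193).
So ∂z/∂x = −n_x/n_z = 0.17929 and ∂z/∂y = −n_y/n_z = −0.70289.
Intercept c from TP101: 543.4 − 117.97 + 215.79 = 641.21.
At (438, 1218): z_contact = 78.5 − 856.1 + 641.21 = -136.4 m.
Depth below ground = 40 − (-136.4) = 176 m.

176 m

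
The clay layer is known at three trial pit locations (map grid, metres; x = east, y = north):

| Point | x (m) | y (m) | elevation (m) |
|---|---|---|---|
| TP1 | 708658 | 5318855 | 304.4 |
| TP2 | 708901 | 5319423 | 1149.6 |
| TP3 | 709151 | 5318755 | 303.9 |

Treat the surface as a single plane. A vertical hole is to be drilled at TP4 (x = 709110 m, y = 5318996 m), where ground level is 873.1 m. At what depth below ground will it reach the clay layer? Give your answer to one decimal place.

Let the plane be z = a·x + b·y + c.
TP2−TP1: 243a + 568b = 845.2;  TP3−TP1: 493a − 100b = −0.5.
Solving gives a = 0.276797098, b = 1.369609692.
Then c = 304.4 − a·708658 − b·5318855 = −7480605.44.
At (709110, 5318996): z_contact = 196279.59 + 7284948.47 − 7480605.44 = 622.63 m.
Depth below ground = 873.1 − 622.63 = 250.5 m.

250.5 m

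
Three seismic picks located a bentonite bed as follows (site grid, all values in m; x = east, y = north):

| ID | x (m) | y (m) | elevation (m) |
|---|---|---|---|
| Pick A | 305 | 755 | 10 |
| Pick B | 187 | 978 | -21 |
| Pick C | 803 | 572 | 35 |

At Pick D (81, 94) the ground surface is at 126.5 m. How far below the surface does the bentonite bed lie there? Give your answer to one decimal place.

24.0 m

Two edge vectors: Pick A→Pick B = (-118, 223, -31), Pick A→Pick C = (498, -183, 25).
Normal n = (Pick A→Pick B) × (Pick A→Pick C) = (-98, -12488, -89460).
So ∂z/∂x = −n_x/n_z = −0.00110 and ∂z/∂y = −n_y/n_z = −0.13959.
Intercept c from Pick A: 10 + 0.33 + 105.39 = 115.73.
At (81, 94): z_contact = −0.09 − 13.12 + 115.73 = 102.52 m.
Depth below ground = 126.5 − 102.52 = 24.0 m.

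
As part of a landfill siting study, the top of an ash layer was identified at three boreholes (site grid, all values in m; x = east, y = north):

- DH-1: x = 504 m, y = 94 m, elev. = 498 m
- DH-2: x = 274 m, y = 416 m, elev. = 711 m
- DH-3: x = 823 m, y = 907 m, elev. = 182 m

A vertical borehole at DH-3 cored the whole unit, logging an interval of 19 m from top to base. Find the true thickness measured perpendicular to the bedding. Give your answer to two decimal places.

Two edge vectors: DH-1→DH-2 = (-230, 322, 213), DH-1→DH-3 = (319, 813, -316).
Normal n = (DH-1→DH-2) × (DH-1→DH-3) = (-274921, -4733, -289708).
So ∂z/∂x = −n_x/n_z = −0.94896 and ∂z/∂y = −n_y/n_z = −0.01634.
|∇z| = √(a²+b²) = 0.94910, so dip δ = arctan(0.94910) = 43.50°.
True thickness = vertical thickness × cos δ = 19 × cos 43.50° = 13.78 m.

13.78 m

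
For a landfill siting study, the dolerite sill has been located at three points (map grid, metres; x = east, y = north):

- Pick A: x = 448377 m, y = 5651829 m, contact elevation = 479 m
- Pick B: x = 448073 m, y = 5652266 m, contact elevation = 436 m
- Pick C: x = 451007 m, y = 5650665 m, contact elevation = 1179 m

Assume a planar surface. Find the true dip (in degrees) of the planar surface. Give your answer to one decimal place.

Let the plane be z = a·x + b·y + c.
Pick B−Pick A: −304a + 437b = −43;  Pick C−Pick A: 2630a − 1164b = 700.
Solving gives a = 0.32164, b = 0.12535.
Gradient magnitude |∇z| = √(a² + b²) = √(0.10345 + 0.01571) = 0.34520.
True dip = arctan(0.34520) = 19.0°, dipping toward WSW (azimuth ≈ 249°).

19.0°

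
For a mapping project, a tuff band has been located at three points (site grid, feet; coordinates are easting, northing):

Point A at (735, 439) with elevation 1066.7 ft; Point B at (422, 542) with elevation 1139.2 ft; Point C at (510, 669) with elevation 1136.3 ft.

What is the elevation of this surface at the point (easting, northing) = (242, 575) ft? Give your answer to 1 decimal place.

1178.0 ft

Two edge vectors: Point A→Point B = (-313, 103, 72.5), Point A→Point C = (-225, 230, 69.6).
Normal n = (Point A→Point B) × (Point A→Point C) = (-9506.2, 5472.3, -48815).
So ∂z/∂easting = −n_x/n_z = −0.19474 and ∂z/∂northing = −n_y/n_z = 0.11210.
Intercept c from Point A: 1066.7 + 143.13 − 49.21 = 1160.62.
At (242, 575): z = −47.1 + 64.5 + 1160.62 = 1178.0 ft.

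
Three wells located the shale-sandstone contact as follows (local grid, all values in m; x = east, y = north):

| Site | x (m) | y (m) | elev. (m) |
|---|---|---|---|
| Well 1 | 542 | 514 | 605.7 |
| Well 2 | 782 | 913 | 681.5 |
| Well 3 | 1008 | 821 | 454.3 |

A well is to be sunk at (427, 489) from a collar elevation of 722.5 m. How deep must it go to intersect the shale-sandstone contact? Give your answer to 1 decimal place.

47.0 m

Let the plane be z = a·x + b·y + c.
Well 2−Well 1: 240a + 399b = 75.8;  Well 3−Well 1: 466a + 307b = −151.4.
Solving gives a = −0.745445, b = 0.638363.
Then c = 605.7 − a·542 − b·514 = 681.61.
At (427, 489): z_contact = −318.31 + 312.16 + 681.61 = 675.47 m.
Depth below ground = 722.5 − 675.47 = 47.0 m.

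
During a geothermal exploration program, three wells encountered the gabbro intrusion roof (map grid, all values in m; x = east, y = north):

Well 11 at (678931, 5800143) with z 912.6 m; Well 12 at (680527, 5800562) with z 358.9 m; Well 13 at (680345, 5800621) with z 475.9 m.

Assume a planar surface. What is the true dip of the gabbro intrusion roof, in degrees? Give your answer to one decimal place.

34.8°

Two edge vectors: Well 11→Well 12 = (1596, 419, -553.7), Well 11→Well 13 = (1414, 478, -436.7).
Normal n = (Well 11→Well 12) × (Well 11→Well 13) = (81691.3, -85958.6, 170422).
So ∂z/∂x = −n_x/n_z = −0.47935 and ∂z/∂y = −n_y/n_z = 0.50439.
Gradient magnitude |∇z| = √(a² + b²) = √(0.22977 + 0.25441) = 0.69583.
True dip = arctan(0.69583) = 34.8°, dipping toward SE (azimuth ≈ 136°).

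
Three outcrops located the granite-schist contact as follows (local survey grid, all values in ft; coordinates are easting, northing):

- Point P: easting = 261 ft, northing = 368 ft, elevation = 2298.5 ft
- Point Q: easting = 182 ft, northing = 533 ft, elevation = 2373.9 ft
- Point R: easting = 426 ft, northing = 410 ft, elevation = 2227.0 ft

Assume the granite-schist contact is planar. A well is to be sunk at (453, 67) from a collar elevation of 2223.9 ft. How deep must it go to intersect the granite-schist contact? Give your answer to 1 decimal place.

86.4 ft

Let the plane be z = a·easting + b·northing + c.
Point Q−Point P: −79a + 165b = 75.4;  Point R−Point P: 165a + 42b = −71.5.
Solving gives a = −0.48994, b = 0.22239.
Then c = 2298.5 − a·261 − b·368 = 2344.53.
At (453, 67): z_contact = −221.94 + 14.90 + 2344.53 = 2137.49 ft.
Depth below ground = 2223.9 − 2137.49 = 86.4 ft.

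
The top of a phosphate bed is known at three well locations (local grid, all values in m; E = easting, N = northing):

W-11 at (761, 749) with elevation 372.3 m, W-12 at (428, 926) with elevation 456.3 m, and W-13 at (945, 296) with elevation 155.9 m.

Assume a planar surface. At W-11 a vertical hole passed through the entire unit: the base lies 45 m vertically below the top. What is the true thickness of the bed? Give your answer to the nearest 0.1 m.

Let the plane be z = a·E + b·N + c.
W-12−W-11: −333a + 177b = 84;  W-13−W-11: 184a − 453b = −216.4.
Solving gives a = 0.00212, b = 0.47857.
|∇z| = √(a²+b²) = 0.47857, so dip δ = arctan(0.47857) = 25.57°.
True thickness = vertical thickness × cos δ = 45 × cos 25.57° = 40.6 m.

40.6 m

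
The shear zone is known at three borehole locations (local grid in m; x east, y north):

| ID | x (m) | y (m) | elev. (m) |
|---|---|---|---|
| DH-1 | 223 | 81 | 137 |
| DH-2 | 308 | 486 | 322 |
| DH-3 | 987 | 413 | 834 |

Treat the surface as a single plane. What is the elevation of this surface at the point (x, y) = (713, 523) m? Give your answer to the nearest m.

651 m

Two edge vectors: DH-1→DH-2 = (85, 405, 185), DH-1→DH-3 = (764, 332, 697).
Normal n = (DH-1→DH-2) × (DH-1→DH-3) = (220865, 82095, -281200).
So ∂z/∂x = −n_x/n_z = 0.78544 and ∂z/∂y = −n_y/n_z = 0.29195.
Intercept c from DH-1: 137 − 175.15 − 23.65 = −61.80.
At (713, 523): z = 560.0 + 152.7 − 61.80 = 650.9 m.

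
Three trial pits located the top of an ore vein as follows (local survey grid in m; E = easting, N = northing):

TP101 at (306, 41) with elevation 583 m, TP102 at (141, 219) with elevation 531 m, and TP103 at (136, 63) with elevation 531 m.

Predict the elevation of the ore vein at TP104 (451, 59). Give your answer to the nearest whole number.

Two edge vectors: TP101→TP102 = (-165, 178, -52), TP101→TP103 = (-170, 22, -52).
Normal n = (TP101→TP102) × (TP101→TP103) = (-8112, 260, 26630).
So ∂z/∂E = −n_x/n_z = 0.30462 and ∂z/∂N = −n_y/n_z = −0.00976.
Intercept c from TP101: 583 − 93.21 + 0.40 = 490.19.
At (451, 59): z = 137.4 − 0.6 + 490.19 = 627.0 m.

627 m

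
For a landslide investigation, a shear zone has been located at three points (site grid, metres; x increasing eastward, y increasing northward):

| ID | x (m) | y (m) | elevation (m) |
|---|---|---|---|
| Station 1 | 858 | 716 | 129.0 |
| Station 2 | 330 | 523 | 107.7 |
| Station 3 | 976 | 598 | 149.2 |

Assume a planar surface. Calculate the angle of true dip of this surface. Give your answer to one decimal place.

7.0°

Two edge vectors: Station 1→Station 2 = (-528, -193, -21.3), Station 1→Station 3 = (118, -118, 20.2).
Normal n = (Station 1→Station 2) × (Station 1→Station 3) = (-6412, 8152.2, 85078).
So ∂z/∂x = −n_x/n_z = 0.07537 and ∂z/∂y = −n_y/n_z = −0.09582.
Gradient magnitude |∇z| = √(a² + b²) = √(0.00568 + 0.00918) = 0.12191.
True dip = arctan(0.12191) = 7.0°, dipping toward NW (azimuth ≈ 322°).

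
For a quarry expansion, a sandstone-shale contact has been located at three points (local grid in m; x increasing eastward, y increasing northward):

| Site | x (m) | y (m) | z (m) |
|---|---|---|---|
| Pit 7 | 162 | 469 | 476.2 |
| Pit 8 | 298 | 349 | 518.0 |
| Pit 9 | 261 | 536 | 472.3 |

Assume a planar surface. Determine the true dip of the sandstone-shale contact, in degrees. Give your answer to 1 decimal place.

Let the plane be z = a·x + b·y + c.
Pit 8−Pit 7: 136a − 120b = 41.8;  Pit 9−Pit 7: 99a + 67b = −3.9.
Solving gives a = 0.11112, b = −0.22240.
Gradient magnitude |∇z| = √(a² + b²) = √(0.01235 + 0.04946) = 0.24861.
True dip = arctan(0.24861) = 14.0°, dipping toward NNW (azimuth ≈ 333°).

14.0°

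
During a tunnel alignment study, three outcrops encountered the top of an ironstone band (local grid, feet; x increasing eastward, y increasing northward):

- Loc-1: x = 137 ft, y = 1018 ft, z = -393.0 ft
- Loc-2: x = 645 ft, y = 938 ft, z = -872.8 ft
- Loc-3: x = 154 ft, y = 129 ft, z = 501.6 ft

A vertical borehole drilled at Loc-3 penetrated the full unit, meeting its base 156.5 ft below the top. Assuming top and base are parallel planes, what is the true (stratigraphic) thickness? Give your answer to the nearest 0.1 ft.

86.4 ft

Two edge vectors: Loc-1→Loc-2 = (508, -80, -479.8), Loc-1→Loc-3 = (17, -889, 894.6).
Normal n = (Loc-1→Loc-2) × (Loc-1→Loc-3) = (-498110.2, -462613.4, -450252).
So ∂z/∂x = −n_x/n_z = −1.10629 and ∂z/∂y = −n_y/n_z = −1.02745.
|∇z| = √(a²+b²) = 1.50982, so dip δ = arctan(1.50982) = 56.48°.
True thickness = vertical thickness × cos δ = 156.5 × cos 56.48° = 86.4 ft.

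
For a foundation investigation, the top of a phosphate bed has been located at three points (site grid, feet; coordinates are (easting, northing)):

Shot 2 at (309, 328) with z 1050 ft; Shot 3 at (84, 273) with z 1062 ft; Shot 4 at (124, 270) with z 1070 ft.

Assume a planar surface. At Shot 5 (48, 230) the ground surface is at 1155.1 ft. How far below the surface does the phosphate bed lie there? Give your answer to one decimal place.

Let the plane be z = a·E + b·N + c.
Shot 3−Shot 2: −225a − 55b = 12;  Shot 4−Shot 2: −185a − 58b = 20.
Solving gives a = 0.14052, b = −0.79304.
Then c = 1050 − a·309 − b·328 = 1266.70.
At (48, 230): z_contact = 6.75 − 182.40 + 1266.70 = 1091.04 ft.
Depth below ground = 1155.1 − 1091.04 = 64.1 ft.

64.1 ft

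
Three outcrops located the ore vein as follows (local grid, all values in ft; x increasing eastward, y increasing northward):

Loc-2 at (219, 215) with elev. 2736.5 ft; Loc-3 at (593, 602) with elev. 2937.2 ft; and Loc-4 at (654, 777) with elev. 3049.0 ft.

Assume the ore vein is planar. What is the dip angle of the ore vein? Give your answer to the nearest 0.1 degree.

Two edge vectors: Loc-2→Loc-3 = (374, 387, 200.7), Loc-2→Loc-4 = (435, 562, 312.5).
Normal n = (Loc-2→Loc-3) × (Loc-2→Loc-4) = (8144.1, -29570.5, 41843).
So ∂z/∂x = −n_x/n_z = −0.19463 and ∂z/∂y = −n_y/n_z = 0.70670.
Gradient magnitude |∇z| = √(a² + b²) = √(0.03788 + 0.49943) = 0.73301.
True dip = arctan(0.73301) = 36.2°, dipping toward SSE (azimuth ≈ 165°).

36.2°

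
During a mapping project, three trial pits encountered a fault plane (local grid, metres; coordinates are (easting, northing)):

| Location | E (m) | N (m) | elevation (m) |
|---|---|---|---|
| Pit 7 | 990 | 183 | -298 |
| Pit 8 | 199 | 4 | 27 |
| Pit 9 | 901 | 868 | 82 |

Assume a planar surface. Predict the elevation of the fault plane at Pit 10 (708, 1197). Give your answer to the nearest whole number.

343 m

Two edge vectors: Pit 7→Pit 8 = (-791, -179, 325), Pit 7→Pit 9 = (-89, 685, 380).
Normal n = (Pit 7→Pit 8) × (Pit 7→Pit 9) = (-290645, 271655, -557766).
So ∂z/∂E = −n_x/n_z = −0.52109 and ∂z/∂N = −n_y/n_z = 0.48704.
Intercept c from Pit 7: -298 + 515.88 − 89.13 = 128.75.
At (708, 1197): z = −368.9 + 583.0 + 128.75 = 342.8 m.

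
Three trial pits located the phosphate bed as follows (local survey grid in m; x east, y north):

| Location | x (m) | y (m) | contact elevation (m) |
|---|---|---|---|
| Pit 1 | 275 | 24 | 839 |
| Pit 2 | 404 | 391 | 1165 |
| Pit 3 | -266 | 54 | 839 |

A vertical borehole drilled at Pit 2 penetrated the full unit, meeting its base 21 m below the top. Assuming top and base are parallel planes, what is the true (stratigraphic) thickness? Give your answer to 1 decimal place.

15.8 m

Let the plane be z = a·x + b·y + c.
Pit 2−Pit 1: 129a + 367b = 326;  Pit 3−Pit 1: −541a + 30b = 0.
Solving gives a = 0.04832, b = 0.87130.
|∇z| = √(a²+b²) = 0.87264, so dip δ = arctan(0.87264) = 41.11°.
True thickness = vertical thickness × cos δ = 21 × cos 41.11° = 15.8 m.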